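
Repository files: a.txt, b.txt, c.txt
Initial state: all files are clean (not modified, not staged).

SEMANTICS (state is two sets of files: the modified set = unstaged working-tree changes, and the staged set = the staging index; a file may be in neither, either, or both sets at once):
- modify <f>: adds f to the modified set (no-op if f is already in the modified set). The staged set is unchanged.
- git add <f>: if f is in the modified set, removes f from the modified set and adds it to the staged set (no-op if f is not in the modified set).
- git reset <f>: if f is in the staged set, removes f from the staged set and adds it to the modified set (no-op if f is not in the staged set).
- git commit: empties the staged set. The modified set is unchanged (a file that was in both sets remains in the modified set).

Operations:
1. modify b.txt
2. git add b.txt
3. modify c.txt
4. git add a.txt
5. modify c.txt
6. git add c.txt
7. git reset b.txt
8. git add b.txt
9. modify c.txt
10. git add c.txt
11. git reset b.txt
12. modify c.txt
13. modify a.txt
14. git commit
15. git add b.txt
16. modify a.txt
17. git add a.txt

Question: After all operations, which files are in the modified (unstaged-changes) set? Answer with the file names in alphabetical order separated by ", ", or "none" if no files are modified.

Answer: c.txt

Derivation:
After op 1 (modify b.txt): modified={b.txt} staged={none}
After op 2 (git add b.txt): modified={none} staged={b.txt}
After op 3 (modify c.txt): modified={c.txt} staged={b.txt}
After op 4 (git add a.txt): modified={c.txt} staged={b.txt}
After op 5 (modify c.txt): modified={c.txt} staged={b.txt}
After op 6 (git add c.txt): modified={none} staged={b.txt, c.txt}
After op 7 (git reset b.txt): modified={b.txt} staged={c.txt}
After op 8 (git add b.txt): modified={none} staged={b.txt, c.txt}
After op 9 (modify c.txt): modified={c.txt} staged={b.txt, c.txt}
After op 10 (git add c.txt): modified={none} staged={b.txt, c.txt}
After op 11 (git reset b.txt): modified={b.txt} staged={c.txt}
After op 12 (modify c.txt): modified={b.txt, c.txt} staged={c.txt}
After op 13 (modify a.txt): modified={a.txt, b.txt, c.txt} staged={c.txt}
After op 14 (git commit): modified={a.txt, b.txt, c.txt} staged={none}
After op 15 (git add b.txt): modified={a.txt, c.txt} staged={b.txt}
After op 16 (modify a.txt): modified={a.txt, c.txt} staged={b.txt}
After op 17 (git add a.txt): modified={c.txt} staged={a.txt, b.txt}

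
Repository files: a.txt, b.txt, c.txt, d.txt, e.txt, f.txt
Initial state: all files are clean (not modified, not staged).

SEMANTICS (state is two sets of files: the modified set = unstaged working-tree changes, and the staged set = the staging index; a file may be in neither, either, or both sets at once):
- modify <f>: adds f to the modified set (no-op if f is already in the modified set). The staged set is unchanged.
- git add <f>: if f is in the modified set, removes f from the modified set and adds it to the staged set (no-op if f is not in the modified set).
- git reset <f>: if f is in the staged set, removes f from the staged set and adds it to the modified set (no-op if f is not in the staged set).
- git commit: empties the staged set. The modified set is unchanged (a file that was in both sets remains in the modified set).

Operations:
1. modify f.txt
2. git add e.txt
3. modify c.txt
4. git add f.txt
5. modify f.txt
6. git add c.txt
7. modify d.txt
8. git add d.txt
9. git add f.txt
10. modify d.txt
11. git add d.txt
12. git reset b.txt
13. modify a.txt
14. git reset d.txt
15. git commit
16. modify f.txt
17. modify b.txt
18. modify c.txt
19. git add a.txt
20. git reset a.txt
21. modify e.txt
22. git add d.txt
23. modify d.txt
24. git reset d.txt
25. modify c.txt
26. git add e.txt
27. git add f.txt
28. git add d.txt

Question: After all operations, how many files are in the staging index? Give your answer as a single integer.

Answer: 3

Derivation:
After op 1 (modify f.txt): modified={f.txt} staged={none}
After op 2 (git add e.txt): modified={f.txt} staged={none}
After op 3 (modify c.txt): modified={c.txt, f.txt} staged={none}
After op 4 (git add f.txt): modified={c.txt} staged={f.txt}
After op 5 (modify f.txt): modified={c.txt, f.txt} staged={f.txt}
After op 6 (git add c.txt): modified={f.txt} staged={c.txt, f.txt}
After op 7 (modify d.txt): modified={d.txt, f.txt} staged={c.txt, f.txt}
After op 8 (git add d.txt): modified={f.txt} staged={c.txt, d.txt, f.txt}
After op 9 (git add f.txt): modified={none} staged={c.txt, d.txt, f.txt}
After op 10 (modify d.txt): modified={d.txt} staged={c.txt, d.txt, f.txt}
After op 11 (git add d.txt): modified={none} staged={c.txt, d.txt, f.txt}
After op 12 (git reset b.txt): modified={none} staged={c.txt, d.txt, f.txt}
After op 13 (modify a.txt): modified={a.txt} staged={c.txt, d.txt, f.txt}
After op 14 (git reset d.txt): modified={a.txt, d.txt} staged={c.txt, f.txt}
After op 15 (git commit): modified={a.txt, d.txt} staged={none}
After op 16 (modify f.txt): modified={a.txt, d.txt, f.txt} staged={none}
After op 17 (modify b.txt): modified={a.txt, b.txt, d.txt, f.txt} staged={none}
After op 18 (modify c.txt): modified={a.txt, b.txt, c.txt, d.txt, f.txt} staged={none}
After op 19 (git add a.txt): modified={b.txt, c.txt, d.txt, f.txt} staged={a.txt}
After op 20 (git reset a.txt): modified={a.txt, b.txt, c.txt, d.txt, f.txt} staged={none}
After op 21 (modify e.txt): modified={a.txt, b.txt, c.txt, d.txt, e.txt, f.txt} staged={none}
After op 22 (git add d.txt): modified={a.txt, b.txt, c.txt, e.txt, f.txt} staged={d.txt}
After op 23 (modify d.txt): modified={a.txt, b.txt, c.txt, d.txt, e.txt, f.txt} staged={d.txt}
After op 24 (git reset d.txt): modified={a.txt, b.txt, c.txt, d.txt, e.txt, f.txt} staged={none}
After op 25 (modify c.txt): modified={a.txt, b.txt, c.txt, d.txt, e.txt, f.txt} staged={none}
After op 26 (git add e.txt): modified={a.txt, b.txt, c.txt, d.txt, f.txt} staged={e.txt}
After op 27 (git add f.txt): modified={a.txt, b.txt, c.txt, d.txt} staged={e.txt, f.txt}
After op 28 (git add d.txt): modified={a.txt, b.txt, c.txt} staged={d.txt, e.txt, f.txt}
Final staged set: {d.txt, e.txt, f.txt} -> count=3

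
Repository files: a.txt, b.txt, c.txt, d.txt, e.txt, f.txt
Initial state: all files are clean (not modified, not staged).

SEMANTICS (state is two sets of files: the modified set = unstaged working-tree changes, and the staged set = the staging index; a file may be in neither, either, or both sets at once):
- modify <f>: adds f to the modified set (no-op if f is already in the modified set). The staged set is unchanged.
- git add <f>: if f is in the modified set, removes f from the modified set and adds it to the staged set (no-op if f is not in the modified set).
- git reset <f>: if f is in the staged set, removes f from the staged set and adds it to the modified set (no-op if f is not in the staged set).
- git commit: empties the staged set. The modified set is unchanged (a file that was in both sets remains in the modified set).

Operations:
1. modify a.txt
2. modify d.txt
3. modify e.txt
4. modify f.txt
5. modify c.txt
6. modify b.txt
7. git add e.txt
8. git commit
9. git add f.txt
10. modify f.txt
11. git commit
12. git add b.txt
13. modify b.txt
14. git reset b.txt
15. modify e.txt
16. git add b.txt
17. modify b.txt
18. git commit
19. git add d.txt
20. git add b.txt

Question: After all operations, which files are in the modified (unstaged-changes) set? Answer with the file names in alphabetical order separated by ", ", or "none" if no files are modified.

Answer: a.txt, c.txt, e.txt, f.txt

Derivation:
After op 1 (modify a.txt): modified={a.txt} staged={none}
After op 2 (modify d.txt): modified={a.txt, d.txt} staged={none}
After op 3 (modify e.txt): modified={a.txt, d.txt, e.txt} staged={none}
After op 4 (modify f.txt): modified={a.txt, d.txt, e.txt, f.txt} staged={none}
After op 5 (modify c.txt): modified={a.txt, c.txt, d.txt, e.txt, f.txt} staged={none}
After op 6 (modify b.txt): modified={a.txt, b.txt, c.txt, d.txt, e.txt, f.txt} staged={none}
After op 7 (git add e.txt): modified={a.txt, b.txt, c.txt, d.txt, f.txt} staged={e.txt}
After op 8 (git commit): modified={a.txt, b.txt, c.txt, d.txt, f.txt} staged={none}
After op 9 (git add f.txt): modified={a.txt, b.txt, c.txt, d.txt} staged={f.txt}
After op 10 (modify f.txt): modified={a.txt, b.txt, c.txt, d.txt, f.txt} staged={f.txt}
After op 11 (git commit): modified={a.txt, b.txt, c.txt, d.txt, f.txt} staged={none}
After op 12 (git add b.txt): modified={a.txt, c.txt, d.txt, f.txt} staged={b.txt}
After op 13 (modify b.txt): modified={a.txt, b.txt, c.txt, d.txt, f.txt} staged={b.txt}
After op 14 (git reset b.txt): modified={a.txt, b.txt, c.txt, d.txt, f.txt} staged={none}
After op 15 (modify e.txt): modified={a.txt, b.txt, c.txt, d.txt, e.txt, f.txt} staged={none}
After op 16 (git add b.txt): modified={a.txt, c.txt, d.txt, e.txt, f.txt} staged={b.txt}
After op 17 (modify b.txt): modified={a.txt, b.txt, c.txt, d.txt, e.txt, f.txt} staged={b.txt}
After op 18 (git commit): modified={a.txt, b.txt, c.txt, d.txt, e.txt, f.txt} staged={none}
After op 19 (git add d.txt): modified={a.txt, b.txt, c.txt, e.txt, f.txt} staged={d.txt}
After op 20 (git add b.txt): modified={a.txt, c.txt, e.txt, f.txt} staged={b.txt, d.txt}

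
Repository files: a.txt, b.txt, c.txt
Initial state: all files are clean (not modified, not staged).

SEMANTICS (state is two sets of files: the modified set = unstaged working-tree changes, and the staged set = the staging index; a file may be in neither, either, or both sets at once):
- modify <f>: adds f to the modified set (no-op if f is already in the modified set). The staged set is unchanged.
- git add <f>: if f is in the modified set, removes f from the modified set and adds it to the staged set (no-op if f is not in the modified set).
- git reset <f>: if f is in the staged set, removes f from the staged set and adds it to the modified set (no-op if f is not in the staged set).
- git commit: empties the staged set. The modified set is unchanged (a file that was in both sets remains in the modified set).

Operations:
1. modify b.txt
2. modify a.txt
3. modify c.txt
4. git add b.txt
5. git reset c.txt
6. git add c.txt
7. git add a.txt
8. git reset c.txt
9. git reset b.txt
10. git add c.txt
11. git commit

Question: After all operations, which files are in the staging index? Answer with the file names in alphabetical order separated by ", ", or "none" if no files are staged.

After op 1 (modify b.txt): modified={b.txt} staged={none}
After op 2 (modify a.txt): modified={a.txt, b.txt} staged={none}
After op 3 (modify c.txt): modified={a.txt, b.txt, c.txt} staged={none}
After op 4 (git add b.txt): modified={a.txt, c.txt} staged={b.txt}
After op 5 (git reset c.txt): modified={a.txt, c.txt} staged={b.txt}
After op 6 (git add c.txt): modified={a.txt} staged={b.txt, c.txt}
After op 7 (git add a.txt): modified={none} staged={a.txt, b.txt, c.txt}
After op 8 (git reset c.txt): modified={c.txt} staged={a.txt, b.txt}
After op 9 (git reset b.txt): modified={b.txt, c.txt} staged={a.txt}
After op 10 (git add c.txt): modified={b.txt} staged={a.txt, c.txt}
After op 11 (git commit): modified={b.txt} staged={none}

Answer: none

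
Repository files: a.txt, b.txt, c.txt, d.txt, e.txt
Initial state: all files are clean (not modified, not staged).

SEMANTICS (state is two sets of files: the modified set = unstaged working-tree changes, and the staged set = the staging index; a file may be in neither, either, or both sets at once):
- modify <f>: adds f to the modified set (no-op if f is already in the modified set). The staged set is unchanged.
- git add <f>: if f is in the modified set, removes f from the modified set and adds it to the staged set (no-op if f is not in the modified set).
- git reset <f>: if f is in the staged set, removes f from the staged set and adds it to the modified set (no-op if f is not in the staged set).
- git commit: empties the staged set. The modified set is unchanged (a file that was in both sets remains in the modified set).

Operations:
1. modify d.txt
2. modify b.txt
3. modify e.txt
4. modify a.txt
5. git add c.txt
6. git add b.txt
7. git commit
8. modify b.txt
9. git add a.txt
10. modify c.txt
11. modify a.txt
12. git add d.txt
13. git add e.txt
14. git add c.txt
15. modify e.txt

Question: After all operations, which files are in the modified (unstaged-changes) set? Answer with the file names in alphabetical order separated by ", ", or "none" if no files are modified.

After op 1 (modify d.txt): modified={d.txt} staged={none}
After op 2 (modify b.txt): modified={b.txt, d.txt} staged={none}
After op 3 (modify e.txt): modified={b.txt, d.txt, e.txt} staged={none}
After op 4 (modify a.txt): modified={a.txt, b.txt, d.txt, e.txt} staged={none}
After op 5 (git add c.txt): modified={a.txt, b.txt, d.txt, e.txt} staged={none}
After op 6 (git add b.txt): modified={a.txt, d.txt, e.txt} staged={b.txt}
After op 7 (git commit): modified={a.txt, d.txt, e.txt} staged={none}
After op 8 (modify b.txt): modified={a.txt, b.txt, d.txt, e.txt} staged={none}
After op 9 (git add a.txt): modified={b.txt, d.txt, e.txt} staged={a.txt}
After op 10 (modify c.txt): modified={b.txt, c.txt, d.txt, e.txt} staged={a.txt}
After op 11 (modify a.txt): modified={a.txt, b.txt, c.txt, d.txt, e.txt} staged={a.txt}
After op 12 (git add d.txt): modified={a.txt, b.txt, c.txt, e.txt} staged={a.txt, d.txt}
After op 13 (git add e.txt): modified={a.txt, b.txt, c.txt} staged={a.txt, d.txt, e.txt}
After op 14 (git add c.txt): modified={a.txt, b.txt} staged={a.txt, c.txt, d.txt, e.txt}
After op 15 (modify e.txt): modified={a.txt, b.txt, e.txt} staged={a.txt, c.txt, d.txt, e.txt}

Answer: a.txt, b.txt, e.txt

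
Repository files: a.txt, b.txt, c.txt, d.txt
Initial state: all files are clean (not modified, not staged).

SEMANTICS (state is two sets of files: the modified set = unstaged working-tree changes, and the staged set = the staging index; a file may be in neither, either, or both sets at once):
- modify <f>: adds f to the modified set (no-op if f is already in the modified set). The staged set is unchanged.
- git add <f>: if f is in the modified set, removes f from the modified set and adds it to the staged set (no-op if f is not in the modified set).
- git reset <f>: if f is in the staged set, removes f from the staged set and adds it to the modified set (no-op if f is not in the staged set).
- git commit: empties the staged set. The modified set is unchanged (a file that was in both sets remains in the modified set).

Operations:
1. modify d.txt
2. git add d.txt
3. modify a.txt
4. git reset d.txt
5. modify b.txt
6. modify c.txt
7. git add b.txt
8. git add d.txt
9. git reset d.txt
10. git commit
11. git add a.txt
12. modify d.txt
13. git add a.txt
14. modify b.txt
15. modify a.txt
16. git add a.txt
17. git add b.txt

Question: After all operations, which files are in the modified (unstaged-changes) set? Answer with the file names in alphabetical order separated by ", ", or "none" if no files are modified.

Answer: c.txt, d.txt

Derivation:
After op 1 (modify d.txt): modified={d.txt} staged={none}
After op 2 (git add d.txt): modified={none} staged={d.txt}
After op 3 (modify a.txt): modified={a.txt} staged={d.txt}
After op 4 (git reset d.txt): modified={a.txt, d.txt} staged={none}
After op 5 (modify b.txt): modified={a.txt, b.txt, d.txt} staged={none}
After op 6 (modify c.txt): modified={a.txt, b.txt, c.txt, d.txt} staged={none}
After op 7 (git add b.txt): modified={a.txt, c.txt, d.txt} staged={b.txt}
After op 8 (git add d.txt): modified={a.txt, c.txt} staged={b.txt, d.txt}
After op 9 (git reset d.txt): modified={a.txt, c.txt, d.txt} staged={b.txt}
After op 10 (git commit): modified={a.txt, c.txt, d.txt} staged={none}
After op 11 (git add a.txt): modified={c.txt, d.txt} staged={a.txt}
After op 12 (modify d.txt): modified={c.txt, d.txt} staged={a.txt}
After op 13 (git add a.txt): modified={c.txt, d.txt} staged={a.txt}
After op 14 (modify b.txt): modified={b.txt, c.txt, d.txt} staged={a.txt}
After op 15 (modify a.txt): modified={a.txt, b.txt, c.txt, d.txt} staged={a.txt}
After op 16 (git add a.txt): modified={b.txt, c.txt, d.txt} staged={a.txt}
After op 17 (git add b.txt): modified={c.txt, d.txt} staged={a.txt, b.txt}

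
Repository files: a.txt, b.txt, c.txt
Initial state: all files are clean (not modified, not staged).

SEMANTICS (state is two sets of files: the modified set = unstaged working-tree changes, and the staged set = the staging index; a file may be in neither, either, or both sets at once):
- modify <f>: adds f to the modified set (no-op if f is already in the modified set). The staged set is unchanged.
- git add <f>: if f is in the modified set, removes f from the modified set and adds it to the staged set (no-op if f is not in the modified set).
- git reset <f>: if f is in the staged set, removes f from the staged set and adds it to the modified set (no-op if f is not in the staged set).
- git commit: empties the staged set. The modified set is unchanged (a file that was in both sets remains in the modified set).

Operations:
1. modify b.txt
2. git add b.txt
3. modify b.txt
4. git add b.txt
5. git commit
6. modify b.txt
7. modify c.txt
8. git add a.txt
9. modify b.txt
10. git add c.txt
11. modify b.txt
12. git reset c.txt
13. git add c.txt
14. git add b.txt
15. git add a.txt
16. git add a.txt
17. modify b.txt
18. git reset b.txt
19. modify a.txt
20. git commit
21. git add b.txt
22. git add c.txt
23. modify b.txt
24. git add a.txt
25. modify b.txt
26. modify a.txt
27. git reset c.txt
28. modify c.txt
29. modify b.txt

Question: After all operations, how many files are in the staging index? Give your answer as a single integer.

After op 1 (modify b.txt): modified={b.txt} staged={none}
After op 2 (git add b.txt): modified={none} staged={b.txt}
After op 3 (modify b.txt): modified={b.txt} staged={b.txt}
After op 4 (git add b.txt): modified={none} staged={b.txt}
After op 5 (git commit): modified={none} staged={none}
After op 6 (modify b.txt): modified={b.txt} staged={none}
After op 7 (modify c.txt): modified={b.txt, c.txt} staged={none}
After op 8 (git add a.txt): modified={b.txt, c.txt} staged={none}
After op 9 (modify b.txt): modified={b.txt, c.txt} staged={none}
After op 10 (git add c.txt): modified={b.txt} staged={c.txt}
After op 11 (modify b.txt): modified={b.txt} staged={c.txt}
After op 12 (git reset c.txt): modified={b.txt, c.txt} staged={none}
After op 13 (git add c.txt): modified={b.txt} staged={c.txt}
After op 14 (git add b.txt): modified={none} staged={b.txt, c.txt}
After op 15 (git add a.txt): modified={none} staged={b.txt, c.txt}
After op 16 (git add a.txt): modified={none} staged={b.txt, c.txt}
After op 17 (modify b.txt): modified={b.txt} staged={b.txt, c.txt}
After op 18 (git reset b.txt): modified={b.txt} staged={c.txt}
After op 19 (modify a.txt): modified={a.txt, b.txt} staged={c.txt}
After op 20 (git commit): modified={a.txt, b.txt} staged={none}
After op 21 (git add b.txt): modified={a.txt} staged={b.txt}
After op 22 (git add c.txt): modified={a.txt} staged={b.txt}
After op 23 (modify b.txt): modified={a.txt, b.txt} staged={b.txt}
After op 24 (git add a.txt): modified={b.txt} staged={a.txt, b.txt}
After op 25 (modify b.txt): modified={b.txt} staged={a.txt, b.txt}
After op 26 (modify a.txt): modified={a.txt, b.txt} staged={a.txt, b.txt}
After op 27 (git reset c.txt): modified={a.txt, b.txt} staged={a.txt, b.txt}
After op 28 (modify c.txt): modified={a.txt, b.txt, c.txt} staged={a.txt, b.txt}
After op 29 (modify b.txt): modified={a.txt, b.txt, c.txt} staged={a.txt, b.txt}
Final staged set: {a.txt, b.txt} -> count=2

Answer: 2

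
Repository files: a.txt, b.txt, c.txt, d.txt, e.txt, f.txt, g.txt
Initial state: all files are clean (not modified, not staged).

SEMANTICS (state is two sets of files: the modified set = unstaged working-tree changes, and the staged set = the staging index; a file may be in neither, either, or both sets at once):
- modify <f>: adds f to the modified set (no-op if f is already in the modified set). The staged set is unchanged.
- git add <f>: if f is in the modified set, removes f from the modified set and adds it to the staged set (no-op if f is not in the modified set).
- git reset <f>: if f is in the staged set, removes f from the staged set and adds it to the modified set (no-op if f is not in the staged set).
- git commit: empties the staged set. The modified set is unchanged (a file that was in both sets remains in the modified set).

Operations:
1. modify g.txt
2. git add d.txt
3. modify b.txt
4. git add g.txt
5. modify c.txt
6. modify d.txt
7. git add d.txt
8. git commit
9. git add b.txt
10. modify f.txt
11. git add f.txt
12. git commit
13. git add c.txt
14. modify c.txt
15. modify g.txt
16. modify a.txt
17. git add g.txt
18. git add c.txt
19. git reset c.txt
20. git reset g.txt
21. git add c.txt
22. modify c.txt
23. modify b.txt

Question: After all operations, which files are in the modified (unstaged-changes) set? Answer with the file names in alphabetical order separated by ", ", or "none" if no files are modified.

After op 1 (modify g.txt): modified={g.txt} staged={none}
After op 2 (git add d.txt): modified={g.txt} staged={none}
After op 3 (modify b.txt): modified={b.txt, g.txt} staged={none}
After op 4 (git add g.txt): modified={b.txt} staged={g.txt}
After op 5 (modify c.txt): modified={b.txt, c.txt} staged={g.txt}
After op 6 (modify d.txt): modified={b.txt, c.txt, d.txt} staged={g.txt}
After op 7 (git add d.txt): modified={b.txt, c.txt} staged={d.txt, g.txt}
After op 8 (git commit): modified={b.txt, c.txt} staged={none}
After op 9 (git add b.txt): modified={c.txt} staged={b.txt}
After op 10 (modify f.txt): modified={c.txt, f.txt} staged={b.txt}
After op 11 (git add f.txt): modified={c.txt} staged={b.txt, f.txt}
After op 12 (git commit): modified={c.txt} staged={none}
After op 13 (git add c.txt): modified={none} staged={c.txt}
After op 14 (modify c.txt): modified={c.txt} staged={c.txt}
After op 15 (modify g.txt): modified={c.txt, g.txt} staged={c.txt}
After op 16 (modify a.txt): modified={a.txt, c.txt, g.txt} staged={c.txt}
After op 17 (git add g.txt): modified={a.txt, c.txt} staged={c.txt, g.txt}
After op 18 (git add c.txt): modified={a.txt} staged={c.txt, g.txt}
After op 19 (git reset c.txt): modified={a.txt, c.txt} staged={g.txt}
After op 20 (git reset g.txt): modified={a.txt, c.txt, g.txt} staged={none}
After op 21 (git add c.txt): modified={a.txt, g.txt} staged={c.txt}
After op 22 (modify c.txt): modified={a.txt, c.txt, g.txt} staged={c.txt}
After op 23 (modify b.txt): modified={a.txt, b.txt, c.txt, g.txt} staged={c.txt}

Answer: a.txt, b.txt, c.txt, g.txt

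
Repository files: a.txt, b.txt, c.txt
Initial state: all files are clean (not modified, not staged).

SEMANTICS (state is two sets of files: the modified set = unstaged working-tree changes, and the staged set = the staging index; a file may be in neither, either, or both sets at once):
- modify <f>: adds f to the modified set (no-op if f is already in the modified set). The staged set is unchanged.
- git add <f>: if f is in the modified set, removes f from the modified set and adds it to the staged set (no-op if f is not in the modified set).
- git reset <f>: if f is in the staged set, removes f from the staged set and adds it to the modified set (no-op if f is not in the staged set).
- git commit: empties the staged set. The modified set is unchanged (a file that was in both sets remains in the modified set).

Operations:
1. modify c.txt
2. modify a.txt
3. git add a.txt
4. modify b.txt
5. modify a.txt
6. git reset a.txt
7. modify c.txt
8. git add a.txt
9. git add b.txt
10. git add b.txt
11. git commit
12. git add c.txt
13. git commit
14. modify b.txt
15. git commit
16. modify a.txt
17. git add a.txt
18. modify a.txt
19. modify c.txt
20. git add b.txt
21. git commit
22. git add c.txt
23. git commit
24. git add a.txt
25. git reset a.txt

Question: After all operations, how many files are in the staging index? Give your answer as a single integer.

After op 1 (modify c.txt): modified={c.txt} staged={none}
After op 2 (modify a.txt): modified={a.txt, c.txt} staged={none}
After op 3 (git add a.txt): modified={c.txt} staged={a.txt}
After op 4 (modify b.txt): modified={b.txt, c.txt} staged={a.txt}
After op 5 (modify a.txt): modified={a.txt, b.txt, c.txt} staged={a.txt}
After op 6 (git reset a.txt): modified={a.txt, b.txt, c.txt} staged={none}
After op 7 (modify c.txt): modified={a.txt, b.txt, c.txt} staged={none}
After op 8 (git add a.txt): modified={b.txt, c.txt} staged={a.txt}
After op 9 (git add b.txt): modified={c.txt} staged={a.txt, b.txt}
After op 10 (git add b.txt): modified={c.txt} staged={a.txt, b.txt}
After op 11 (git commit): modified={c.txt} staged={none}
After op 12 (git add c.txt): modified={none} staged={c.txt}
After op 13 (git commit): modified={none} staged={none}
After op 14 (modify b.txt): modified={b.txt} staged={none}
After op 15 (git commit): modified={b.txt} staged={none}
After op 16 (modify a.txt): modified={a.txt, b.txt} staged={none}
After op 17 (git add a.txt): modified={b.txt} staged={a.txt}
After op 18 (modify a.txt): modified={a.txt, b.txt} staged={a.txt}
After op 19 (modify c.txt): modified={a.txt, b.txt, c.txt} staged={a.txt}
After op 20 (git add b.txt): modified={a.txt, c.txt} staged={a.txt, b.txt}
After op 21 (git commit): modified={a.txt, c.txt} staged={none}
After op 22 (git add c.txt): modified={a.txt} staged={c.txt}
After op 23 (git commit): modified={a.txt} staged={none}
After op 24 (git add a.txt): modified={none} staged={a.txt}
After op 25 (git reset a.txt): modified={a.txt} staged={none}
Final staged set: {none} -> count=0

Answer: 0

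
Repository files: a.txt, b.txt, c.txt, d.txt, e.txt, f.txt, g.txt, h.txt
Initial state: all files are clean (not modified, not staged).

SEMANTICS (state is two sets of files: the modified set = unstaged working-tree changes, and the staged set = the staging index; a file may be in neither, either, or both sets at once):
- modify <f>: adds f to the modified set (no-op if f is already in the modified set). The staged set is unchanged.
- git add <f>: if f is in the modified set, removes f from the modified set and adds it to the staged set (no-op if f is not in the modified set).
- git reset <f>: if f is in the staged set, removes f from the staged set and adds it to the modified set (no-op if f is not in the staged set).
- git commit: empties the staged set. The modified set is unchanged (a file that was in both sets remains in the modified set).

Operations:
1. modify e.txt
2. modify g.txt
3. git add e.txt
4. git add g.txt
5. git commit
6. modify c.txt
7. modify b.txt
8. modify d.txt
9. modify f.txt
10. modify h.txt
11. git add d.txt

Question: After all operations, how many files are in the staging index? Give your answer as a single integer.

After op 1 (modify e.txt): modified={e.txt} staged={none}
After op 2 (modify g.txt): modified={e.txt, g.txt} staged={none}
After op 3 (git add e.txt): modified={g.txt} staged={e.txt}
After op 4 (git add g.txt): modified={none} staged={e.txt, g.txt}
After op 5 (git commit): modified={none} staged={none}
After op 6 (modify c.txt): modified={c.txt} staged={none}
After op 7 (modify b.txt): modified={b.txt, c.txt} staged={none}
After op 8 (modify d.txt): modified={b.txt, c.txt, d.txt} staged={none}
After op 9 (modify f.txt): modified={b.txt, c.txt, d.txt, f.txt} staged={none}
After op 10 (modify h.txt): modified={b.txt, c.txt, d.txt, f.txt, h.txt} staged={none}
After op 11 (git add d.txt): modified={b.txt, c.txt, f.txt, h.txt} staged={d.txt}
Final staged set: {d.txt} -> count=1

Answer: 1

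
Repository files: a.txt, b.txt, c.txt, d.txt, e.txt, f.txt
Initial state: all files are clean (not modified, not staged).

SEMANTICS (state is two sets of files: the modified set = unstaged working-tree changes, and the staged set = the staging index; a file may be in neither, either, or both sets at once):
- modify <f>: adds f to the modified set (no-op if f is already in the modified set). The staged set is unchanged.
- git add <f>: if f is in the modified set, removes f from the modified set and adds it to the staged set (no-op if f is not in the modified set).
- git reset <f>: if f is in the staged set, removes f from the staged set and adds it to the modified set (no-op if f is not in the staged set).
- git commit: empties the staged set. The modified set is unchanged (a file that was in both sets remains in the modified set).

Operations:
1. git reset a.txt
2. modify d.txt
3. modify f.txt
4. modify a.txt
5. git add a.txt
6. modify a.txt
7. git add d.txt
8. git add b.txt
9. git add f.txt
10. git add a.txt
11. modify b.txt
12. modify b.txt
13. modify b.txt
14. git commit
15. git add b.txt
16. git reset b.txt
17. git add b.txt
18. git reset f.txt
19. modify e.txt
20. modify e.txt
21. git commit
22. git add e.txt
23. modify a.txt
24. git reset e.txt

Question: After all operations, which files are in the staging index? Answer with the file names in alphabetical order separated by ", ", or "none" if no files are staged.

Answer: none

Derivation:
After op 1 (git reset a.txt): modified={none} staged={none}
After op 2 (modify d.txt): modified={d.txt} staged={none}
After op 3 (modify f.txt): modified={d.txt, f.txt} staged={none}
After op 4 (modify a.txt): modified={a.txt, d.txt, f.txt} staged={none}
After op 5 (git add a.txt): modified={d.txt, f.txt} staged={a.txt}
After op 6 (modify a.txt): modified={a.txt, d.txt, f.txt} staged={a.txt}
After op 7 (git add d.txt): modified={a.txt, f.txt} staged={a.txt, d.txt}
After op 8 (git add b.txt): modified={a.txt, f.txt} staged={a.txt, d.txt}
After op 9 (git add f.txt): modified={a.txt} staged={a.txt, d.txt, f.txt}
After op 10 (git add a.txt): modified={none} staged={a.txt, d.txt, f.txt}
After op 11 (modify b.txt): modified={b.txt} staged={a.txt, d.txt, f.txt}
After op 12 (modify b.txt): modified={b.txt} staged={a.txt, d.txt, f.txt}
After op 13 (modify b.txt): modified={b.txt} staged={a.txt, d.txt, f.txt}
After op 14 (git commit): modified={b.txt} staged={none}
After op 15 (git add b.txt): modified={none} staged={b.txt}
After op 16 (git reset b.txt): modified={b.txt} staged={none}
After op 17 (git add b.txt): modified={none} staged={b.txt}
After op 18 (git reset f.txt): modified={none} staged={b.txt}
After op 19 (modify e.txt): modified={e.txt} staged={b.txt}
After op 20 (modify e.txt): modified={e.txt} staged={b.txt}
After op 21 (git commit): modified={e.txt} staged={none}
After op 22 (git add e.txt): modified={none} staged={e.txt}
After op 23 (modify a.txt): modified={a.txt} staged={e.txt}
After op 24 (git reset e.txt): modified={a.txt, e.txt} staged={none}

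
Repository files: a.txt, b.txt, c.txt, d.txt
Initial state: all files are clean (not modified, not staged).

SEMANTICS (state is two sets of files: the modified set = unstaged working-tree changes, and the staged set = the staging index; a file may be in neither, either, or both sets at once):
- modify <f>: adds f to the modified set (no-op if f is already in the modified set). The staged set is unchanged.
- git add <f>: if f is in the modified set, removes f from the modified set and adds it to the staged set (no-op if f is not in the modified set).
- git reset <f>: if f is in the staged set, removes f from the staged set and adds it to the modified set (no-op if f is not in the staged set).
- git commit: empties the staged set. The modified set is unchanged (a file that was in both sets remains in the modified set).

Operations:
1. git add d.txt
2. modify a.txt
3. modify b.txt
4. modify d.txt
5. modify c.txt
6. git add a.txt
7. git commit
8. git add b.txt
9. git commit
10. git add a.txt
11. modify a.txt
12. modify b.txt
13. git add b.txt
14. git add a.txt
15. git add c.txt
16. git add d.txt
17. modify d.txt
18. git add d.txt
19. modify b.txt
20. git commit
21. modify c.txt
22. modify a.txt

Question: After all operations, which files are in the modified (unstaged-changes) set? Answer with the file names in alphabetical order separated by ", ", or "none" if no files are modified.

Answer: a.txt, b.txt, c.txt

Derivation:
After op 1 (git add d.txt): modified={none} staged={none}
After op 2 (modify a.txt): modified={a.txt} staged={none}
After op 3 (modify b.txt): modified={a.txt, b.txt} staged={none}
After op 4 (modify d.txt): modified={a.txt, b.txt, d.txt} staged={none}
After op 5 (modify c.txt): modified={a.txt, b.txt, c.txt, d.txt} staged={none}
After op 6 (git add a.txt): modified={b.txt, c.txt, d.txt} staged={a.txt}
After op 7 (git commit): modified={b.txt, c.txt, d.txt} staged={none}
After op 8 (git add b.txt): modified={c.txt, d.txt} staged={b.txt}
After op 9 (git commit): modified={c.txt, d.txt} staged={none}
After op 10 (git add a.txt): modified={c.txt, d.txt} staged={none}
After op 11 (modify a.txt): modified={a.txt, c.txt, d.txt} staged={none}
After op 12 (modify b.txt): modified={a.txt, b.txt, c.txt, d.txt} staged={none}
After op 13 (git add b.txt): modified={a.txt, c.txt, d.txt} staged={b.txt}
After op 14 (git add a.txt): modified={c.txt, d.txt} staged={a.txt, b.txt}
After op 15 (git add c.txt): modified={d.txt} staged={a.txt, b.txt, c.txt}
After op 16 (git add d.txt): modified={none} staged={a.txt, b.txt, c.txt, d.txt}
After op 17 (modify d.txt): modified={d.txt} staged={a.txt, b.txt, c.txt, d.txt}
After op 18 (git add d.txt): modified={none} staged={a.txt, b.txt, c.txt, d.txt}
After op 19 (modify b.txt): modified={b.txt} staged={a.txt, b.txt, c.txt, d.txt}
After op 20 (git commit): modified={b.txt} staged={none}
After op 21 (modify c.txt): modified={b.txt, c.txt} staged={none}
After op 22 (modify a.txt): modified={a.txt, b.txt, c.txt} staged={none}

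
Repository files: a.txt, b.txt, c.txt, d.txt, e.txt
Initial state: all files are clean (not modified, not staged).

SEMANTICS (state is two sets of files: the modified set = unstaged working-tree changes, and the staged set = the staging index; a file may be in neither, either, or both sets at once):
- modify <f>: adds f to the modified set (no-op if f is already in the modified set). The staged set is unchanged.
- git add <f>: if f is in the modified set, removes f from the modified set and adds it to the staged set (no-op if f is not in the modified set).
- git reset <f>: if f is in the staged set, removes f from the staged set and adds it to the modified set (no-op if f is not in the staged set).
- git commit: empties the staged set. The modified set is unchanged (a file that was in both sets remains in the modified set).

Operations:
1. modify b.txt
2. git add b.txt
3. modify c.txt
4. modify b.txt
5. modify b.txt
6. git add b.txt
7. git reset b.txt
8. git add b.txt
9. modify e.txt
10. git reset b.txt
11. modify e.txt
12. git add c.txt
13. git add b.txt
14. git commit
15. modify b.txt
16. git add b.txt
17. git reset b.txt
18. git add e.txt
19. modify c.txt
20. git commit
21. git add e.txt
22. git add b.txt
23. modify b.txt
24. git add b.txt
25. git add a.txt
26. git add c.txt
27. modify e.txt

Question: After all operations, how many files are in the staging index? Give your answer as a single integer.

After op 1 (modify b.txt): modified={b.txt} staged={none}
After op 2 (git add b.txt): modified={none} staged={b.txt}
After op 3 (modify c.txt): modified={c.txt} staged={b.txt}
After op 4 (modify b.txt): modified={b.txt, c.txt} staged={b.txt}
After op 5 (modify b.txt): modified={b.txt, c.txt} staged={b.txt}
After op 6 (git add b.txt): modified={c.txt} staged={b.txt}
After op 7 (git reset b.txt): modified={b.txt, c.txt} staged={none}
After op 8 (git add b.txt): modified={c.txt} staged={b.txt}
After op 9 (modify e.txt): modified={c.txt, e.txt} staged={b.txt}
After op 10 (git reset b.txt): modified={b.txt, c.txt, e.txt} staged={none}
After op 11 (modify e.txt): modified={b.txt, c.txt, e.txt} staged={none}
After op 12 (git add c.txt): modified={b.txt, e.txt} staged={c.txt}
After op 13 (git add b.txt): modified={e.txt} staged={b.txt, c.txt}
After op 14 (git commit): modified={e.txt} staged={none}
After op 15 (modify b.txt): modified={b.txt, e.txt} staged={none}
After op 16 (git add b.txt): modified={e.txt} staged={b.txt}
After op 17 (git reset b.txt): modified={b.txt, e.txt} staged={none}
After op 18 (git add e.txt): modified={b.txt} staged={e.txt}
After op 19 (modify c.txt): modified={b.txt, c.txt} staged={e.txt}
After op 20 (git commit): modified={b.txt, c.txt} staged={none}
After op 21 (git add e.txt): modified={b.txt, c.txt} staged={none}
After op 22 (git add b.txt): modified={c.txt} staged={b.txt}
After op 23 (modify b.txt): modified={b.txt, c.txt} staged={b.txt}
After op 24 (git add b.txt): modified={c.txt} staged={b.txt}
After op 25 (git add a.txt): modified={c.txt} staged={b.txt}
After op 26 (git add c.txt): modified={none} staged={b.txt, c.txt}
After op 27 (modify e.txt): modified={e.txt} staged={b.txt, c.txt}
Final staged set: {b.txt, c.txt} -> count=2

Answer: 2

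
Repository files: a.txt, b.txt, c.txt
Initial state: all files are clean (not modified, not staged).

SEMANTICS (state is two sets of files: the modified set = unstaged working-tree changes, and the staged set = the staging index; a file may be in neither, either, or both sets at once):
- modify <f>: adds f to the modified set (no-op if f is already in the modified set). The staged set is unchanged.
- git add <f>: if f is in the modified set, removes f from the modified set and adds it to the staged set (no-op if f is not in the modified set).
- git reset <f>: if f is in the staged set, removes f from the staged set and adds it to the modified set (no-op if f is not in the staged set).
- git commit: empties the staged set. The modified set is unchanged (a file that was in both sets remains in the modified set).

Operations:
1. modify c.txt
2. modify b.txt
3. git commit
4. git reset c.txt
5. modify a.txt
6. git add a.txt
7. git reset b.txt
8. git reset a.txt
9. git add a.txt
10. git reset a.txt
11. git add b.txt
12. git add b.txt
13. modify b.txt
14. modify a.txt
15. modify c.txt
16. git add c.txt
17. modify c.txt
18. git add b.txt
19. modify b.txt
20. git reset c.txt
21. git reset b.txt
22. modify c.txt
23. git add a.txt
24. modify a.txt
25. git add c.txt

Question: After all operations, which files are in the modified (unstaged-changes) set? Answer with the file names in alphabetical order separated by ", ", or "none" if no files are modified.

After op 1 (modify c.txt): modified={c.txt} staged={none}
After op 2 (modify b.txt): modified={b.txt, c.txt} staged={none}
After op 3 (git commit): modified={b.txt, c.txt} staged={none}
After op 4 (git reset c.txt): modified={b.txt, c.txt} staged={none}
After op 5 (modify a.txt): modified={a.txt, b.txt, c.txt} staged={none}
After op 6 (git add a.txt): modified={b.txt, c.txt} staged={a.txt}
After op 7 (git reset b.txt): modified={b.txt, c.txt} staged={a.txt}
After op 8 (git reset a.txt): modified={a.txt, b.txt, c.txt} staged={none}
After op 9 (git add a.txt): modified={b.txt, c.txt} staged={a.txt}
After op 10 (git reset a.txt): modified={a.txt, b.txt, c.txt} staged={none}
After op 11 (git add b.txt): modified={a.txt, c.txt} staged={b.txt}
After op 12 (git add b.txt): modified={a.txt, c.txt} staged={b.txt}
After op 13 (modify b.txt): modified={a.txt, b.txt, c.txt} staged={b.txt}
After op 14 (modify a.txt): modified={a.txt, b.txt, c.txt} staged={b.txt}
After op 15 (modify c.txt): modified={a.txt, b.txt, c.txt} staged={b.txt}
After op 16 (git add c.txt): modified={a.txt, b.txt} staged={b.txt, c.txt}
After op 17 (modify c.txt): modified={a.txt, b.txt, c.txt} staged={b.txt, c.txt}
After op 18 (git add b.txt): modified={a.txt, c.txt} staged={b.txt, c.txt}
After op 19 (modify b.txt): modified={a.txt, b.txt, c.txt} staged={b.txt, c.txt}
After op 20 (git reset c.txt): modified={a.txt, b.txt, c.txt} staged={b.txt}
After op 21 (git reset b.txt): modified={a.txt, b.txt, c.txt} staged={none}
After op 22 (modify c.txt): modified={a.txt, b.txt, c.txt} staged={none}
After op 23 (git add a.txt): modified={b.txt, c.txt} staged={a.txt}
After op 24 (modify a.txt): modified={a.txt, b.txt, c.txt} staged={a.txt}
After op 25 (git add c.txt): modified={a.txt, b.txt} staged={a.txt, c.txt}

Answer: a.txt, b.txt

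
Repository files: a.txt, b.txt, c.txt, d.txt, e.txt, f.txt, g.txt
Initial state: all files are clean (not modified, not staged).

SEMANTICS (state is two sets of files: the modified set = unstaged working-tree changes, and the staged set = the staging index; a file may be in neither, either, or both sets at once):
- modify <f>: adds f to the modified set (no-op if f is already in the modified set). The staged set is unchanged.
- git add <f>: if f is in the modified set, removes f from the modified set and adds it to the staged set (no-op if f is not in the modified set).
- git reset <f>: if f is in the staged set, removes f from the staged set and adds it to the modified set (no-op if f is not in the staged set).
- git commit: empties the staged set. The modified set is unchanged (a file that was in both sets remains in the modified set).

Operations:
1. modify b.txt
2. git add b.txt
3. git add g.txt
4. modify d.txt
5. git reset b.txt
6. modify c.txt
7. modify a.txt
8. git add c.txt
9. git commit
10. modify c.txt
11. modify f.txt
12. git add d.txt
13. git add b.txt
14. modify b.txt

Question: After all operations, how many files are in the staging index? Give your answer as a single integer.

After op 1 (modify b.txt): modified={b.txt} staged={none}
After op 2 (git add b.txt): modified={none} staged={b.txt}
After op 3 (git add g.txt): modified={none} staged={b.txt}
After op 4 (modify d.txt): modified={d.txt} staged={b.txt}
After op 5 (git reset b.txt): modified={b.txt, d.txt} staged={none}
After op 6 (modify c.txt): modified={b.txt, c.txt, d.txt} staged={none}
After op 7 (modify a.txt): modified={a.txt, b.txt, c.txt, d.txt} staged={none}
After op 8 (git add c.txt): modified={a.txt, b.txt, d.txt} staged={c.txt}
After op 9 (git commit): modified={a.txt, b.txt, d.txt} staged={none}
After op 10 (modify c.txt): modified={a.txt, b.txt, c.txt, d.txt} staged={none}
After op 11 (modify f.txt): modified={a.txt, b.txt, c.txt, d.txt, f.txt} staged={none}
After op 12 (git add d.txt): modified={a.txt, b.txt, c.txt, f.txt} staged={d.txt}
After op 13 (git add b.txt): modified={a.txt, c.txt, f.txt} staged={b.txt, d.txt}
After op 14 (modify b.txt): modified={a.txt, b.txt, c.txt, f.txt} staged={b.txt, d.txt}
Final staged set: {b.txt, d.txt} -> count=2

Answer: 2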